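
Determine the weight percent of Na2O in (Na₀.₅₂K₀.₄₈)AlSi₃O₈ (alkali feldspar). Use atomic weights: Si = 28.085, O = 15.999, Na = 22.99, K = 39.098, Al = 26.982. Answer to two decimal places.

Molar mass of (Na₀.₅₂K₀.₄₈)AlSi₃O₈ = 0.52*22.99 + 0.48*39.098 + 1*26.982 + 3*28.085 + 8*15.999 = 269.951 g/mol.
Each formula unit contains 0.52 Na, equivalent to 0.52/2 = 0.2600 mol Na2O.
M(Na2O) = 2×22.99 + 1×15.999 = 61.979 g/mol.
Mass of Na2O per formula unit = 0.2600 × 61.979 = 16.115 g.
Na2O wt% = 16.115 / 269.951 × 100 = 5.97%.

5.97 wt%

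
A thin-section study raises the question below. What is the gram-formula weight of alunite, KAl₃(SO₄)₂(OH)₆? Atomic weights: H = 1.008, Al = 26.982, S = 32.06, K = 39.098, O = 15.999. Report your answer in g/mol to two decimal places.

The formula mass is the sum 1*39.098 + 3*26.982 + 2*32.06 + 14*15.999 + 6*1.008.

414.20 g/mol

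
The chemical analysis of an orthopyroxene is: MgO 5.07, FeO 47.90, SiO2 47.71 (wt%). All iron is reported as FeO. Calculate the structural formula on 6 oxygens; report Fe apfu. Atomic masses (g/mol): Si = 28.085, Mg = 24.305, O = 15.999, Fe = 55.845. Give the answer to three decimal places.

1.680 Fe apfu

MgO: 5.07/40.304 = 0.12579 mol → 0.12579 mol Mg, 0.12579 mol O.
FeO: 47.90/71.844 = 0.66672 mol → 0.66672 mol Fe, 0.66672 mol O.
SiO2: 47.71/60.083 = 0.79407 mol → 0.79407 mol Si, 1.58814 mol O.
Total oxygen = 2.38065 mol. Normalization factor = 6/2.38065 = 2.52032.
Fe per 6 O = 0.66672 × 2.52032 = 1.680.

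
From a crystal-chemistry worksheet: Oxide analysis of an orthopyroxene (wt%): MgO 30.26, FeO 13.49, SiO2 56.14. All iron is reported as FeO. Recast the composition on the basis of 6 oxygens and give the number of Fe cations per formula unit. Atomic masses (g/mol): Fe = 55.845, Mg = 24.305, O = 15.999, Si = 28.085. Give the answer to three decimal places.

MgO: 30.26/40.304 = 0.75079 mol → 0.75079 mol Mg, 0.75079 mol O.
FeO: 13.49/71.844 = 0.18777 mol → 0.18777 mol Fe, 0.18777 mol O.
SiO2: 56.14/60.083 = 0.93437 mol → 0.93437 mol Si, 1.86874 mol O.
Total oxygen = 2.80730 mol. Normalization factor = 6/2.80730 = 2.13728.
Fe per 6 O = 0.18777 × 2.13728 = 0.401.

0.401 Fe apfu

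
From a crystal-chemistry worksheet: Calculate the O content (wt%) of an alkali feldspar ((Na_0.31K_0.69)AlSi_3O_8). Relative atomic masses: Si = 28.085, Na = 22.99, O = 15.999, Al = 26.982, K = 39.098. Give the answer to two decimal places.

46.83 wt%

M((Na_0.31K_0.69)AlSi_3O_8) = 273.334 g/mol.
O contributes 8 × 15.999 = 127.992 g per mole.
127.992/273.334 = 0.4683 → 46.83%.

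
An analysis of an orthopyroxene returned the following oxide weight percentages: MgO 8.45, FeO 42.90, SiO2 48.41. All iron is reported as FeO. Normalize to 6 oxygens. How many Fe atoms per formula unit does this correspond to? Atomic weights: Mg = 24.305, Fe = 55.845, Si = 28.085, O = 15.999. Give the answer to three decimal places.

8.45 wt% MgO ÷ 40.304 g/mol = 0.20966 mol, giving 0.20966 Mg and 0.20966 O.
42.90 wt% FeO ÷ 71.844 g/mol = 0.59713 mol, giving 0.59713 Fe and 0.59713 O.
48.41 wt% SiO2 ÷ 60.083 g/mol = 0.80572 mol, giving 0.80572 Si and 1.61144 O.
Oxygen sums to 2.41823; scaling by 6/2.41823 = 2.48115 puts the formula on 6 O.
Fe: 0.59713 × 2.48115 = 1.482 atoms per formula unit.

1.482 Fe apfu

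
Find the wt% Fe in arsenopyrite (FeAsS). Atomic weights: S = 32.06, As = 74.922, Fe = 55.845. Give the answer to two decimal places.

34.30 wt%

Molar mass of FeAsS: 1·55.845 + 1·74.922 + 1·32.06 = 162.827 g/mol.
Mass of Fe per formula unit: 1 × 55.845 = 55.845 g.
Weight fraction Fe = 55.845 / 162.827 = 0.3430.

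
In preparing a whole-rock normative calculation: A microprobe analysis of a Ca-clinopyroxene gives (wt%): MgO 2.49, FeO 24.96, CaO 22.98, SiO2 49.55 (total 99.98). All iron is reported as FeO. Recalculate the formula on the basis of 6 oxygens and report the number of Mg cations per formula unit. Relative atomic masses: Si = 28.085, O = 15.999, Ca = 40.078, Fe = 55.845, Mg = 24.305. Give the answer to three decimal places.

0.150 Mg apfu

MgO (M=40.304): mol = 0.06178; Mg = 0.06178, O = 0.06178.
FeO (M=71.844): mol = 0.34742; Fe = 0.34742, O = 0.34742.
CaO (M=56.077): mol = 0.40979; Ca = 0.40979, O = 0.40979.
SiO2 (M=60.083): mol = 0.82469; Si = 0.82469, O = 1.64938.
ΣO = 2.46837; factor = 6/ΣO = 2.43075.
Mg apfu = 0.06178 × 2.43075 = 0.150.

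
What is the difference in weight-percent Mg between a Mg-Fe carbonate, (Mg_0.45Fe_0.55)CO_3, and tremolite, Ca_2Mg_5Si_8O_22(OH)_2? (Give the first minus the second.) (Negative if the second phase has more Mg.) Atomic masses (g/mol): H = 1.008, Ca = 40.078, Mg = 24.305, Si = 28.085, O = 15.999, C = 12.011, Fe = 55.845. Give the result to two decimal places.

-4.20 percentage points

First mineral: 10.937 g Mg in 101.660 g formula = 10.76 wt% Mg.
Second mineral: 121.525 g Mg in 812.353 g formula = 14.96 wt% Mg.
10.76% − 14.96% gives a difference of -4.20 percentage points.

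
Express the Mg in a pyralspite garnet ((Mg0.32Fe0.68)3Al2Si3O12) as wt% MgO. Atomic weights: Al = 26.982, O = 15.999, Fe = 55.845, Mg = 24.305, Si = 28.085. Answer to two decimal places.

8.28 wt%

Formula mass = 467.464 g/mol.
0.96 Mg → 0.9600 mol MgO per formula unit; M(MgO) = 40.304, so MgO mass = 38.692 g.
38.692/467.464 × 100 = 8.28 wt%.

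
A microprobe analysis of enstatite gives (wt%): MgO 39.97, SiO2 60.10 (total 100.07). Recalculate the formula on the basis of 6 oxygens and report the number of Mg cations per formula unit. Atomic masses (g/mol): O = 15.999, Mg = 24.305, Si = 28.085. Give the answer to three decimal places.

MgO: 39.97/40.304 = 0.99171 mol → 0.99171 mol Mg, 0.99171 mol O.
SiO2: 60.10/60.083 = 1.00028 mol → 1.00028 mol Si, 2.00056 mol O.
Total oxygen = 2.99227 mol. Normalization factor = 6/2.99227 = 2.00517.
Mg per 6 O = 0.99171 × 2.00517 = 1.989.

1.989 Mg apfu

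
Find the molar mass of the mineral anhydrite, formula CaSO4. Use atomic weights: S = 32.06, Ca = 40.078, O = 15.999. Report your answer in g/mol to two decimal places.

Ca: 1 × 40.078 = 40.0780
S: 1 × 32.06 = 32.0600
O: 4 × 15.999 = 63.9960
Summing the contributions gives the formula mass.

136.13 g/mol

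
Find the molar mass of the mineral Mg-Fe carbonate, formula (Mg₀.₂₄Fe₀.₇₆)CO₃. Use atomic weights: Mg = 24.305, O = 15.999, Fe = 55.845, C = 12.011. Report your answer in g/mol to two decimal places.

Mg: 0.24 × 24.305 = 5.8332
Fe: 0.76 × 55.845 = 42.4422
C: 1 × 12.011 = 12.0110
O: 3 × 15.999 = 47.9970
Summing the contributions gives the formula mass.

108.28 g/mol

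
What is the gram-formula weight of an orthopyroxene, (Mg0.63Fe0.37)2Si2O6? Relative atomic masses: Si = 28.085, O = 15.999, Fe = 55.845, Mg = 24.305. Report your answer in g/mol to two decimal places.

The formula mass is the sum 1.26·24.305 + 0.74·55.845 + 2·28.085 + 6·15.999.

224.11 g/mol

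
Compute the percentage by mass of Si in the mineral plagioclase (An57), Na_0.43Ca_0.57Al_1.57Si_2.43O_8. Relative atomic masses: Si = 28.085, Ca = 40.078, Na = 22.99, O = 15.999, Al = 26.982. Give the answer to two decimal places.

25.15 wt%

Molar mass of Na_0.43Ca_0.57Al_1.57Si_2.43O_8: 0.43*22.99 + 0.57*40.078 + 1.57*26.982 + 2.43*28.085 + 8*15.999 = 271.330 g/mol.
Mass of Si per formula unit: 2.43 × 28.085 = 68.247 g.
Weight fraction Si = 68.247 / 271.330 = 0.2515.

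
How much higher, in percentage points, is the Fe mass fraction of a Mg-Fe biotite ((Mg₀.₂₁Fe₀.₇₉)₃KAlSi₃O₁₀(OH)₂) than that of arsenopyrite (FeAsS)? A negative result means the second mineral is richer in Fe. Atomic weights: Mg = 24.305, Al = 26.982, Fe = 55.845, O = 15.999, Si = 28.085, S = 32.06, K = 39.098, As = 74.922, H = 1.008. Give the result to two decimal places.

M((Mg₀.₂₁Fe₀.₇₉)₃KAlSi₃O₁₀(OH)₂) = 492.004 g/mol, so wt% Fe = 132.353/492.004 × 100 = 26.90%.
M(FeAsS) = 162.827 g/mol, so wt% Fe = 55.845/162.827 × 100 = 34.30%.
26.90 − 34.30 = -7.40 pp.

-7.40 percentage points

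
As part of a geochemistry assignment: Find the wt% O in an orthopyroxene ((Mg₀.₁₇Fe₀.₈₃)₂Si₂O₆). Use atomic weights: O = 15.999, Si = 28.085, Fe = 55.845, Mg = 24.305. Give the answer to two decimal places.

37.92 weight percent

Molar mass of (Mg₀.₁₇Fe₀.₈₃)₂Si₂O₆: 0.34·24.305 + 1.66·55.845 + 2·28.085 + 6·15.999 = 253.130 g/mol.
Mass of O per formula unit: 6 × 15.999 = 95.994 g.
Weight fraction O = 95.994 / 253.130 = 0.3792.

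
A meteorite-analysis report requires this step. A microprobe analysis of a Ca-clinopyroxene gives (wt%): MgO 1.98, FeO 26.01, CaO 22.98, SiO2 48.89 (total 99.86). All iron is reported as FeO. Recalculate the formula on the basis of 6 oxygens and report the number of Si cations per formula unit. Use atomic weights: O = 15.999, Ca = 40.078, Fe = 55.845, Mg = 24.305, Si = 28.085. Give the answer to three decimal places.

MgO (M=40.304): mol = 0.04913; Mg = 0.04913, O = 0.04913.
FeO (M=71.844): mol = 0.36203; Fe = 0.36203, O = 0.36203.
CaO (M=56.077): mol = 0.40979; Ca = 0.40979, O = 0.40979.
SiO2 (M=60.083): mol = 0.81371; Si = 0.81371, O = 1.62742.
ΣO = 2.44837; factor = 6/ΣO = 2.45061.
Si apfu = 0.81371 × 2.45061 = 1.994.

1.994 Si apfu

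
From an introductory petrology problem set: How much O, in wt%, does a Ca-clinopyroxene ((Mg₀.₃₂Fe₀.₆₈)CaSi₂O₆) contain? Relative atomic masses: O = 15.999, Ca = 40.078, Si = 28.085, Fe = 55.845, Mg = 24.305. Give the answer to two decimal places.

M((Mg₀.₃₂Fe₀.₆₈)CaSi₂O₆) = 237.994 g/mol.
O contributes 6 × 15.999 = 95.994 g per mole.
95.994/237.994 = 0.4033 → 40.33%.

40.33 wt%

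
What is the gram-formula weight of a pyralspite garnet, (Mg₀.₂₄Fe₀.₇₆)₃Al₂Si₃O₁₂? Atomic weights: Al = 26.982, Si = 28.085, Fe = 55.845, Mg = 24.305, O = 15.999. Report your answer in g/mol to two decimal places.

475.03 g/mol

The formula mass is the sum 0.72×24.305 + 2.28×55.845 + 2×26.982 + 3×28.085 + 12×15.999.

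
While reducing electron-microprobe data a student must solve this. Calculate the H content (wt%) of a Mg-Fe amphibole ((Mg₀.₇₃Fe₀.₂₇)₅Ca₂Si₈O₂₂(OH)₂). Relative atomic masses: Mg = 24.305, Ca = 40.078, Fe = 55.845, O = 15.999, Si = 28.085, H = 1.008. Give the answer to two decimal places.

0.24 wt%

Molar mass of (Mg₀.₇₃Fe₀.₂₇)₅Ca₂Si₈O₂₂(OH)₂: 3.65*24.305 + 1.35*55.845 + 2*40.078 + 8*28.085 + 24*15.999 + 2*1.008 = 854.932 g/mol.
Mass of H per formula unit: 2 × 1.008 = 2.016 g.
Weight fraction H = 2.016 / 854.932 = 0.0024.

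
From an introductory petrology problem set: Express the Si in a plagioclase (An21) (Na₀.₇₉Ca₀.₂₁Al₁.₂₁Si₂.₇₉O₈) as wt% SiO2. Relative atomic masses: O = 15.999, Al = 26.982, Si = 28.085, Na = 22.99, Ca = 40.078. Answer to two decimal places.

M(Na₀.₇₉Ca₀.₂₁Al₁.₂₁Si₂.₇₉O₈) = 265.576 g/mol; M(SiO2) = 60.083 g/mol.
Moles SiO2 per formula unit = 2.79 Si ÷ 1 = 2.7900.
SiO2 fraction = (2.7900 × 60.083) / 265.576 = 167.632/265.576 = 0.6312.

63.12 wt%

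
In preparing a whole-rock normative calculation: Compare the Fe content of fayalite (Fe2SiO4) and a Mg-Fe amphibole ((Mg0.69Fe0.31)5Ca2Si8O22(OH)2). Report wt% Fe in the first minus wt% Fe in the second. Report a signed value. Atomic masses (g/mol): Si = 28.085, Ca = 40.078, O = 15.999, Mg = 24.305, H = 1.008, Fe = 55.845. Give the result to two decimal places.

First mineral: 111.690 g Fe in 203.771 g formula = 54.81 wt% Fe.
Second mineral: 86.560 g Fe in 861.240 g formula = 10.05 wt% Fe.
54.81% − 10.05% gives a difference of 44.76 percentage points.

44.76 percentage points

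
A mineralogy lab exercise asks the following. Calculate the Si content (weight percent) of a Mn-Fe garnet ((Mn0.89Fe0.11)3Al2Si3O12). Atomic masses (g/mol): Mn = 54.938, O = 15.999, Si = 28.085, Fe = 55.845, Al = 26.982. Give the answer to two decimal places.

17.01 weight percent

Formula mass = 2.67*54.938 + 0.33*55.845 + 2*26.982 + 3*28.085 + 12*15.999 = 495.320 g/mol, of which 84.255 g is Si.
So Si makes up 84.255/495.320 = 0.1701 of the mass, i.e. 17.01%.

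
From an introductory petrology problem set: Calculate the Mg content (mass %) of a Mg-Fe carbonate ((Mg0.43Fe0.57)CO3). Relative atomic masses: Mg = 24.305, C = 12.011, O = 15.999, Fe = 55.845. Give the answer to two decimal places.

10.22 mass %

Molar mass of (Mg0.43Fe0.57)CO3: 0.43*24.305 + 0.57*55.845 + 1*12.011 + 3*15.999 = 102.291 g/mol.
Mass of Mg per formula unit: 0.43 × 24.305 = 10.451 g.
Weight fraction Mg = 10.451 / 102.291 = 0.1022.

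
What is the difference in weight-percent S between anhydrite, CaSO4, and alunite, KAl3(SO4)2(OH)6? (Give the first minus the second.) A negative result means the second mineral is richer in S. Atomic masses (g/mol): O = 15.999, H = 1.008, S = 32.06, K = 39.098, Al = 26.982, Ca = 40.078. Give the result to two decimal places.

8.07 percentage points

M(CaSO4) = 136.134 g/mol, so wt% S = 32.060/136.134 × 100 = 23.55%.
M(KAl3(SO4)2(OH)6) = 414.198 g/mol, so wt% S = 64.120/414.198 × 100 = 15.48%.
23.55 − 15.48 = 8.07 pp.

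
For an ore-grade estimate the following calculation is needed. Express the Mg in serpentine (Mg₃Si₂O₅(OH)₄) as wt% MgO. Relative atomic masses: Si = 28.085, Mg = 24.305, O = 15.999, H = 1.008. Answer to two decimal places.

43.63 wt%

Formula mass = 277.108 g/mol.
3 Mg → 3.0000 mol MgO per formula unit; M(MgO) = 40.304, so MgO mass = 120.912 g.
120.912/277.108 × 100 = 43.63 wt%.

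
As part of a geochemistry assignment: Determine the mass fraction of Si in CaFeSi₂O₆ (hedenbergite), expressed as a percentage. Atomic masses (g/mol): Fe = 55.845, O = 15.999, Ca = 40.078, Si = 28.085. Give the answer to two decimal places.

Molar mass of CaFeSi₂O₆: 1×40.078 + 1×55.845 + 2×28.085 + 6×15.999 = 248.087 g/mol.
Mass of Si per formula unit: 2 × 28.085 = 56.170 g.
Weight fraction Si = 56.170 / 248.087 = 0.2264.

22.64 weight percent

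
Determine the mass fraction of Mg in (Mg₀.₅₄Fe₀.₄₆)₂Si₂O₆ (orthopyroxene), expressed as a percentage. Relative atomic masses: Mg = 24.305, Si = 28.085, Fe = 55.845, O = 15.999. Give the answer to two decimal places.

11.42 mass %

Formula mass = 1.08×24.305 + 0.92×55.845 + 2×28.085 + 6×15.999 = 229.791 g/mol, of which 26.249 g is Mg.
So Mg makes up 26.249/229.791 = 0.1142 of the mass, i.e. 11.42%.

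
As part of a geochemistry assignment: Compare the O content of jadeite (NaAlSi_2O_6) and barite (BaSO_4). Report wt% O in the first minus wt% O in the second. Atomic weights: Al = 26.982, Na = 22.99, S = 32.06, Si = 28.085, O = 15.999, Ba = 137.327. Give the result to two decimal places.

20.07 percentage points

First mineral: 95.994 g O in 202.136 g formula = 47.49 wt% O.
Second mineral: 63.996 g O in 233.383 g formula = 27.42 wt% O.
47.49% − 27.42% gives a difference of 20.07 percentage points.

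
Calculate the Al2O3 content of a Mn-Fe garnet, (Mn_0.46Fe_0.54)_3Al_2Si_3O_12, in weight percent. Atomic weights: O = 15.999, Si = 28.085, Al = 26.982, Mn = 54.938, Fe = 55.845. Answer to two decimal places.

Formula mass = 496.490 g/mol.
2 Al → 1.0000 mol Al2O3 per formula unit; M(Al2O3) = 101.961, so Al2O3 mass = 101.961 g.
101.961/496.490 × 100 = 20.54 wt%.

20.54 wt%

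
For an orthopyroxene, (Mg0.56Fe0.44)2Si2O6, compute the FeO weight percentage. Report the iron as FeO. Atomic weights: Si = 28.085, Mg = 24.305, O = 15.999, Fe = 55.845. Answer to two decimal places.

27.67 wt%

Formula mass = 228.529 g/mol.
0.88 Fe → 0.8800 mol FeO per formula unit; M(FeO) = 71.844, so FeO mass = 63.223 g.
63.223/228.529 × 100 = 27.67 wt%.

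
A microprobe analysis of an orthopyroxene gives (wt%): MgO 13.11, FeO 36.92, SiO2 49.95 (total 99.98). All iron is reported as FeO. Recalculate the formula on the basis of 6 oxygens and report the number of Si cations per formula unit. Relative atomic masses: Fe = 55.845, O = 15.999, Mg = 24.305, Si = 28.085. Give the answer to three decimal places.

1.994 Si apfu

MgO (M=40.304): mol = 0.32528; Mg = 0.32528, O = 0.32528.
FeO (M=71.844): mol = 0.51389; Fe = 0.51389, O = 0.51389.
SiO2 (M=60.083): mol = 0.83135; Si = 0.83135, O = 1.66270.
ΣO = 2.50187; factor = 6/ΣO = 2.39821.
Si apfu = 0.83135 × 2.39821 = 1.994.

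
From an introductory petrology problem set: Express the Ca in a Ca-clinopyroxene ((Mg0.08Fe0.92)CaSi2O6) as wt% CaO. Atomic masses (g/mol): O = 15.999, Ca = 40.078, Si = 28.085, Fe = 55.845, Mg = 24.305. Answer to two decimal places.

22.84 wt%

Formula mass = 245.564 g/mol.
1 Ca → 1.0000 mol CaO per formula unit; M(CaO) = 56.077, so CaO mass = 56.077 g.
56.077/245.564 × 100 = 22.84 wt%.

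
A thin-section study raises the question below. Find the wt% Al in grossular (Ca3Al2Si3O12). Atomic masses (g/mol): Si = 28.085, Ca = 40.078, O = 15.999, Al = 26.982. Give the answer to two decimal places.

11.98 weight percent

Formula mass = 3×40.078 + 2×26.982 + 3×28.085 + 12×15.999 = 450.441 g/mol, of which 53.964 g is Al.
So Al makes up 53.964/450.441 = 0.1198 of the mass, i.e. 11.98%.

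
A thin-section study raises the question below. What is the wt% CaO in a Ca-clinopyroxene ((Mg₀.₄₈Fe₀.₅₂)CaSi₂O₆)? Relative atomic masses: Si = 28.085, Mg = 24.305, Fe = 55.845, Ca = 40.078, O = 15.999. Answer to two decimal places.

24.07 wt%

M((Mg₀.₄₈Fe₀.₅₂)CaSi₂O₆) = 232.948 g/mol; M(CaO) = 56.077 g/mol.
Moles CaO per formula unit = 1 Ca ÷ 1 = 1.0000.
CaO fraction = (1.0000 × 56.077) / 232.948 = 56.077/232.948 = 0.2407.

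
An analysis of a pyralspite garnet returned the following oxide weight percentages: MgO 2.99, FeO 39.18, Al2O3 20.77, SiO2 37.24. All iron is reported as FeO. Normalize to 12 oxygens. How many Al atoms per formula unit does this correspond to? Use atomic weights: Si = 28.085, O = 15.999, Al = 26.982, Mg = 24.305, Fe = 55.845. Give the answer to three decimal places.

2.99 wt% MgO ÷ 40.304 g/mol = 0.07419 mol, giving 0.07419 Mg and 0.07419 O.
39.18 wt% FeO ÷ 71.844 g/mol = 0.54535 mol, giving 0.54535 Fe and 0.54535 O.
20.77 wt% Al2O3 ÷ 101.961 g/mol = 0.20371 mol, giving 0.40742 Al and 0.61113 O.
37.24 wt% SiO2 ÷ 60.083 g/mol = 0.61981 mol, giving 0.61981 Si and 1.23962 O.
Oxygen sums to 2.47029; scaling by 12/2.47029 = 4.85773 puts the formula on 12 O.
Al: 0.40742 × 4.85773 = 1.979 atoms per formula unit.

1.979 Al apfu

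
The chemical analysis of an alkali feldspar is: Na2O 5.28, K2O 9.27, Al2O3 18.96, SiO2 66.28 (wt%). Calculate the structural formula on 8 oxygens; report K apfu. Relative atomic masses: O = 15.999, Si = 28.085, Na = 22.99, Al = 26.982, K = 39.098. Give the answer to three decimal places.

Na2O (M=61.979): mol = 0.08519; Na = 0.17038, O = 0.08519.
K2O (M=94.195): mol = 0.09841; K = 0.19682, O = 0.09841.
Al2O3 (M=101.961): mol = 0.18595; Al = 0.37190, O = 0.55785.
SiO2 (M=60.083): mol = 1.10314; Si = 1.10314, O = 2.20628.
ΣO = 2.94773; factor = 8/ΣO = 2.71395.
K apfu = 0.19682 × 2.71395 = 0.534.

0.534 K apfu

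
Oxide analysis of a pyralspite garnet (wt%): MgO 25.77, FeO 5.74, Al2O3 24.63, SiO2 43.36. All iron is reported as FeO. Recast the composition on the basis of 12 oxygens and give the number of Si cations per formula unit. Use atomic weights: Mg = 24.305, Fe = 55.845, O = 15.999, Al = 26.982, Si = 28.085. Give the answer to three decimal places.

25.77 wt% MgO ÷ 40.304 g/mol = 0.63939 mol, giving 0.63939 Mg and 0.63939 O.
5.74 wt% FeO ÷ 71.844 g/mol = 0.07990 mol, giving 0.07990 Fe and 0.07990 O.
24.63 wt% Al2O3 ÷ 101.961 g/mol = 0.24156 mol, giving 0.48312 Al and 0.72468 O.
43.36 wt% SiO2 ÷ 60.083 g/mol = 0.72167 mol, giving 0.72167 Si and 1.44334 O.
Oxygen sums to 2.88731; scaling by 12/2.88731 = 4.15612 puts the formula on 12 O.
Si: 0.72167 × 4.15612 = 2.999 atoms per formula unit.

2.999 Si apfu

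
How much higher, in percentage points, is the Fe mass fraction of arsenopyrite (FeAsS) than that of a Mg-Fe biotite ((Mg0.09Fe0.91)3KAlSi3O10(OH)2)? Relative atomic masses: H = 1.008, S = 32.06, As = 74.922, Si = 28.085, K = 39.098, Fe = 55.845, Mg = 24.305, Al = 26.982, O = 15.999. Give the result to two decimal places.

4.01 percentage points

First mineral: 55.845 g Fe in 162.827 g formula = 34.30 wt% Fe.
Second mineral: 152.457 g Fe in 503.358 g formula = 30.29 wt% Fe.
34.30% − 30.29% gives a difference of 4.01 percentage points.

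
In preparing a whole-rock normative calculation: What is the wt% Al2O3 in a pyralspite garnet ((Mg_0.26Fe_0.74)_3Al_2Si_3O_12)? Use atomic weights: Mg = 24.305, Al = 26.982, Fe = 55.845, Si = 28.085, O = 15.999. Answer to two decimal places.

Formula mass = 473.141 g/mol.
2 Al → 1.0000 mol Al2O3 per formula unit; M(Al2O3) = 101.961, so Al2O3 mass = 101.961 g.
101.961/473.141 × 100 = 21.55 wt%.

21.55 wt%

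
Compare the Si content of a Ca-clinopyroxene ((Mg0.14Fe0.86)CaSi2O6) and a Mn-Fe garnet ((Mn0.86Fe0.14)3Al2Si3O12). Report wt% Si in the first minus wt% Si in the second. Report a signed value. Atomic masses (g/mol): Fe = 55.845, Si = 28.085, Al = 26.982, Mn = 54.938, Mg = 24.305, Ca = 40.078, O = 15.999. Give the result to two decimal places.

Si in (Mg0.14Fe0.86)CaSi2O6: molar mass 243.671 g/mol; 2×28.085 = 56.170 g → 23.05 wt%.
Si in (Mn0.86Fe0.14)3Al2Si3O12: molar mass 495.402 g/mol; 3×28.085 = 84.255 g → 17.01 wt%.
Difference = 23.05 − 17.01 = 6.04 percentage points.

6.04 percentage points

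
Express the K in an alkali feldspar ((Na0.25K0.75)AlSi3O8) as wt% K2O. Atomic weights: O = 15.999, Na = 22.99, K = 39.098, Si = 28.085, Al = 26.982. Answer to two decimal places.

12.88 wt%

Formula mass = 274.300 g/mol.
0.75 K → 0.3750 mol K2O per formula unit; M(K2O) = 94.195, so K2O mass = 35.323 g.
35.323/274.300 × 100 = 12.88 wt%.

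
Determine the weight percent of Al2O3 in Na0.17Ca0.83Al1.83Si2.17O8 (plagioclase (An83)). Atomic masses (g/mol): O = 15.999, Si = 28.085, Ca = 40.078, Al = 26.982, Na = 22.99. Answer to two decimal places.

M(Na0.17Ca0.83Al1.83Si2.17O8) = 275.487 g/mol; M(Al2O3) = 101.961 g/mol.
Moles Al2O3 per formula unit = 1.83 Al ÷ 2 = 0.9150.
Al2O3 fraction = (0.9150 × 101.961) / 275.487 = 93.294/275.487 = 0.3387.

33.87 wt%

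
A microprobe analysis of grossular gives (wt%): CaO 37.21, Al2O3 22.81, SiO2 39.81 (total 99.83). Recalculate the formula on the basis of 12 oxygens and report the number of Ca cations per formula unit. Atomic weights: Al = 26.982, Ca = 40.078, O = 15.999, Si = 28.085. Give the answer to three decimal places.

2.994 Ca apfu

37.21 wt% CaO ÷ 56.077 g/mol = 0.66355 mol, giving 0.66355 Ca and 0.66355 O.
22.81 wt% Al2O3 ÷ 101.961 g/mol = 0.22371 mol, giving 0.44742 Al and 0.67113 O.
39.81 wt% SiO2 ÷ 60.083 g/mol = 0.66258 mol, giving 0.66258 Si and 1.32516 O.
Oxygen sums to 2.65984; scaling by 12/2.65984 = 4.51155 puts the formula on 12 O.
Ca: 0.66355 × 4.51155 = 2.994 atoms per formula unit.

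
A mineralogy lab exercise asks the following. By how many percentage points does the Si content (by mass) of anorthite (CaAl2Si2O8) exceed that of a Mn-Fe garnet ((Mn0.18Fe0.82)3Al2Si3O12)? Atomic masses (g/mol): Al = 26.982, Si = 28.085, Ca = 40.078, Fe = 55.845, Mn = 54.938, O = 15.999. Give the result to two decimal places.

3.25 percentage points

M(CaAl2Si2O8) = 278.204 g/mol, so wt% Si = 56.170/278.204 × 100 = 20.19%.
M((Mn0.18Fe0.82)3Al2Si3O12) = 497.252 g/mol, so wt% Si = 84.255/497.252 × 100 = 16.94%.
20.19 − 16.94 = 3.25 pp.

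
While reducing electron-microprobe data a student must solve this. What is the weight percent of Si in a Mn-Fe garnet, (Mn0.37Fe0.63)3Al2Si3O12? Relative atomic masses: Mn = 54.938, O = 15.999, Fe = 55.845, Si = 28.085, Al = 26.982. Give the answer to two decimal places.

16.96 weight percent

Molar mass of (Mn0.37Fe0.63)3Al2Si3O12: 1.11·54.938 + 1.89·55.845 + 2·26.982 + 3·28.085 + 12·15.999 = 496.735 g/mol.
Mass of Si per formula unit: 3 × 28.085 = 84.255 g.
Weight fraction Si = 84.255 / 496.735 = 0.1696.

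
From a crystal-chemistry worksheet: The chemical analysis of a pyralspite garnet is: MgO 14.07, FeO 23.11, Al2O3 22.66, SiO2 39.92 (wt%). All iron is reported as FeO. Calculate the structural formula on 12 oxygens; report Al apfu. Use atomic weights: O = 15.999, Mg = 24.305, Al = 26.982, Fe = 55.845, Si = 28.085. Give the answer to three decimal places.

MgO: 14.07/40.304 = 0.34910 mol → 0.34910 mol Mg, 0.34910 mol O.
FeO: 23.11/71.844 = 0.32167 mol → 0.32167 mol Fe, 0.32167 mol O.
Al2O3: 22.66/101.961 = 0.22224 mol → 0.44448 mol Al, 0.66672 mol O.
SiO2: 39.92/60.083 = 0.66441 mol → 0.66441 mol Si, 1.32882 mol O.
Total oxygen = 2.66631 mol. Normalization factor = 12/2.66631 = 4.50060.
Al per 12 O = 0.44448 × 4.50060 = 2.000.

2.000 Al apfu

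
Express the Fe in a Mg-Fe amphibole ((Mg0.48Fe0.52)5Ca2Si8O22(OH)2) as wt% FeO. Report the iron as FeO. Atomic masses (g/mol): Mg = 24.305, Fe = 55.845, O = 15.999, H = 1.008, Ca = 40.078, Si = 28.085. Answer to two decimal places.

20.89 wt%

M((Mg0.48Fe0.52)5Ca2Si8O22(OH)2) = 894.357 g/mol; M(FeO) = 71.844 g/mol.
Moles FeO per formula unit = 2.60 Fe ÷ 1 = 2.6000.
FeO fraction = (2.6000 × 71.844) / 894.357 = 186.794/894.357 = 0.2089.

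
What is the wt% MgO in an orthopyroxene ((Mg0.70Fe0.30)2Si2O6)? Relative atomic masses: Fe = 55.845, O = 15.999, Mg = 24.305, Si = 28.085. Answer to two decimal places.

Formula mass = 219.698 g/mol.
1.40 Mg → 1.4000 mol MgO per formula unit; M(MgO) = 40.304, so MgO mass = 56.426 g.
56.426/219.698 × 100 = 25.68 wt%.

25.68 wt%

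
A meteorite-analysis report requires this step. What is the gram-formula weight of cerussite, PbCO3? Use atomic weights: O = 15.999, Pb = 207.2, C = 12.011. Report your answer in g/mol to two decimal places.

Pb: 1 × 207.2 = 207.2000
C: 1 × 12.011 = 12.0110
O: 3 × 15.999 = 47.9970
Summing the contributions gives the formula mass.

267.21 g/mol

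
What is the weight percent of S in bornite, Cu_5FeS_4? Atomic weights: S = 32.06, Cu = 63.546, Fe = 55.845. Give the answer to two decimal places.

Molar mass of Cu_5FeS_4: 5×63.546 + 1×55.845 + 4×32.06 = 501.815 g/mol.
Mass of S per formula unit: 4 × 32.06 = 128.240 g.
Weight fraction S = 128.240 / 501.815 = 0.2556.

25.56 weight percent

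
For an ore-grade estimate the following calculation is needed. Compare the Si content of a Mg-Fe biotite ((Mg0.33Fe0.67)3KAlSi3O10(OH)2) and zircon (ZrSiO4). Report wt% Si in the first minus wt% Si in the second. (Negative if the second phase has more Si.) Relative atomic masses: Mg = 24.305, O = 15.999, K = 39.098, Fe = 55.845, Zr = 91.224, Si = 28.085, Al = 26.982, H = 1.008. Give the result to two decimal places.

2.21 percentage points

First mineral: 84.255 g Si in 480.649 g formula = 17.53 wt% Si.
Second mineral: 28.085 g Si in 183.305 g formula = 15.32 wt% Si.
17.53% − 15.32% gives a difference of 2.21 percentage points.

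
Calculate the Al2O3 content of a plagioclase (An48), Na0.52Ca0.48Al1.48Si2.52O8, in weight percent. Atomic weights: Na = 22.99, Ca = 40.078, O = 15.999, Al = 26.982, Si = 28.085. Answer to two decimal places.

Molar mass of Na0.52Ca0.48Al1.48Si2.52O8 = 0.52·22.99 + 0.48·40.078 + 1.48·26.982 + 2.52·28.085 + 8·15.999 = 269.892 g/mol.
Each formula unit contains 1.48 Al, equivalent to 1.48/2 = 0.7400 mol Al2O3.
M(Al2O3) = 2×26.982 + 3×15.999 = 101.961 g/mol.
Mass of Al2O3 per formula unit = 0.7400 × 101.961 = 75.451 g.
Al2O3 wt% = 75.451 / 269.892 × 100 = 27.96%.

27.96 wt%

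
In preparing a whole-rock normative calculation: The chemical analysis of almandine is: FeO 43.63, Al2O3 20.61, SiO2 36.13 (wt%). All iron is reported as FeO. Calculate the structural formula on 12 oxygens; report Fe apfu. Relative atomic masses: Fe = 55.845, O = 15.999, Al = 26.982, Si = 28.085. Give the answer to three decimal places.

FeO: 43.63/71.844 = 0.60729 mol → 0.60729 mol Fe, 0.60729 mol O.
Al2O3: 20.61/101.961 = 0.20214 mol → 0.40428 mol Al, 0.60642 mol O.
SiO2: 36.13/60.083 = 0.60133 mol → 0.60133 mol Si, 1.20266 mol O.
Total oxygen = 2.41637 mol. Normalization factor = 12/2.41637 = 4.96613.
Fe per 12 O = 0.60729 × 4.96613 = 3.016.

3.016 Fe apfu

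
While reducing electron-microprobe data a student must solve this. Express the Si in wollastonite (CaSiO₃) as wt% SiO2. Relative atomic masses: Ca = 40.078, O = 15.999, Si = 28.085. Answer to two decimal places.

51.72 wt%

Molar mass of CaSiO₃ = 1*40.078 + 1*28.085 + 3*15.999 = 116.160 g/mol.
Each formula unit contains 1 Si, equivalent to 1/1 = 1.0000 mol SiO2.
M(SiO2) = 1×28.085 + 2×15.999 = 60.083 g/mol.
Mass of SiO2 per formula unit = 1.0000 × 60.083 = 60.083 g.
SiO2 wt% = 60.083 / 116.160 × 100 = 51.72%.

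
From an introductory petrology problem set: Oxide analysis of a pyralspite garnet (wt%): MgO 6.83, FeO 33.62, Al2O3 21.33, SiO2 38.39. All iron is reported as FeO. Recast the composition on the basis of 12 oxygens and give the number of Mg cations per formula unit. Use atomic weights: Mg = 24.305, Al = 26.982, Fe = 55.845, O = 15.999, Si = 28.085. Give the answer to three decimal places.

0.800 Mg apfu

MgO: 6.83/40.304 = 0.16946 mol → 0.16946 mol Mg, 0.16946 mol O.
FeO: 33.62/71.844 = 0.46796 mol → 0.46796 mol Fe, 0.46796 mol O.
Al2O3: 21.33/101.961 = 0.20920 mol → 0.41840 mol Al, 0.62760 mol O.
SiO2: 38.39/60.083 = 0.63895 mol → 0.63895 mol Si, 1.27790 mol O.
Total oxygen = 2.54292 mol. Normalization factor = 12/2.54292 = 4.71898.
Mg per 12 O = 0.16946 × 4.71898 = 0.800.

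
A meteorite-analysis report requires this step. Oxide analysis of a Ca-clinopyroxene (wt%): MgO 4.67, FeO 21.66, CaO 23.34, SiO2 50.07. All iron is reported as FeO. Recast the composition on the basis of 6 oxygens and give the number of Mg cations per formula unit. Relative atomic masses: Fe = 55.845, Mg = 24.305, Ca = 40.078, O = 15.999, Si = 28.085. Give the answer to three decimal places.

0.278 Mg apfu

MgO (M=40.304): mol = 0.11587; Mg = 0.11587, O = 0.11587.
FeO (M=71.844): mol = 0.30149; Fe = 0.30149, O = 0.30149.
CaO (M=56.077): mol = 0.41621; Ca = 0.41621, O = 0.41621.
SiO2 (M=60.083): mol = 0.83335; Si = 0.83335, O = 1.66670.
ΣO = 2.50027; factor = 6/ΣO = 2.39974.
Mg apfu = 0.11587 × 2.39974 = 0.278.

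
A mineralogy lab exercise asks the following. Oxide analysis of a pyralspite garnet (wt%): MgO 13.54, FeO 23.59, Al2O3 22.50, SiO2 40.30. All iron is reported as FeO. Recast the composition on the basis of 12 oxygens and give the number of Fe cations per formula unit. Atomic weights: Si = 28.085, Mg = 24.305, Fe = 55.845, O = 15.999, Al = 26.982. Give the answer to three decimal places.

13.54 wt% MgO ÷ 40.304 g/mol = 0.33595 mol, giving 0.33595 Mg and 0.33595 O.
23.59 wt% FeO ÷ 71.844 g/mol = 0.32835 mol, giving 0.32835 Fe and 0.32835 O.
22.50 wt% Al2O3 ÷ 101.961 g/mol = 0.22067 mol, giving 0.44134 Al and 0.66201 O.
40.30 wt% SiO2 ÷ 60.083 g/mol = 0.67074 mol, giving 0.67074 Si and 1.34148 O.
Oxygen sums to 2.66779; scaling by 12/2.66779 = 4.49811 puts the formula on 12 O.
Fe: 0.32835 × 4.49811 = 1.477 atoms per formula unit.

1.477 Fe apfu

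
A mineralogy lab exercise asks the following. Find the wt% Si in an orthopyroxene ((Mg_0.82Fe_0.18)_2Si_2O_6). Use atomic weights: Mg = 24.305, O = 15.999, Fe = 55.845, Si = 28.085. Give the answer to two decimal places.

26.48 wt%

Molar mass of (Mg_0.82Fe_0.18)_2Si_2O_6: 1.64*24.305 + 0.36*55.845 + 2*28.085 + 6*15.999 = 212.128 g/mol.
Mass of Si per formula unit: 2 × 28.085 = 56.170 g.
Weight fraction Si = 56.170 / 212.128 = 0.2648.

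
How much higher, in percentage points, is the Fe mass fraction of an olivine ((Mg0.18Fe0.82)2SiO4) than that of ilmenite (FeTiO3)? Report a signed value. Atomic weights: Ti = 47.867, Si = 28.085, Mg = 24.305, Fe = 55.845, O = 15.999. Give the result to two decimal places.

M((Mg0.18Fe0.82)2SiO4) = 192.417 g/mol, so wt% Fe = 91.586/192.417 × 100 = 47.60%.
M(FeTiO3) = 151.709 g/mol, so wt% Fe = 55.845/151.709 × 100 = 36.81%.
47.60 − 36.81 = 10.79 pp.

10.79 percentage points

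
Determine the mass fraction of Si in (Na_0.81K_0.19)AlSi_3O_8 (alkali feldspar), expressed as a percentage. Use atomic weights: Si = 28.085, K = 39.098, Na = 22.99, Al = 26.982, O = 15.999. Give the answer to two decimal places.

Formula mass = 0.81×22.99 + 0.19×39.098 + 1×26.982 + 3×28.085 + 8×15.999 = 265.280 g/mol, of which 84.255 g is Si.
So Si makes up 84.255/265.280 = 0.3176 of the mass, i.e. 31.76%.

31.76 wt%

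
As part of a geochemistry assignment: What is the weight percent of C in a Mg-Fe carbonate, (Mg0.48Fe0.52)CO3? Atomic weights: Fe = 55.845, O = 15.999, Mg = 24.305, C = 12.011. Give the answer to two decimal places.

Molar mass of (Mg0.48Fe0.52)CO3: 0.48*24.305 + 0.52*55.845 + 1*12.011 + 3*15.999 = 100.714 g/mol.
Mass of C per formula unit: 1 × 12.011 = 12.011 g.
Weight fraction C = 12.011 / 100.714 = 0.1193.

11.93 mass %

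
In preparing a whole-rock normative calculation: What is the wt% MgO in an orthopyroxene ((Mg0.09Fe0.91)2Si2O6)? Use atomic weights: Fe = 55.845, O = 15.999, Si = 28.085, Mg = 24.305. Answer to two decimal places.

2.81 wt%

Formula mass = 258.177 g/mol.
0.18 Mg → 0.1800 mol MgO per formula unit; M(MgO) = 40.304, so MgO mass = 7.255 g.
7.255/258.177 × 100 = 2.81 wt%.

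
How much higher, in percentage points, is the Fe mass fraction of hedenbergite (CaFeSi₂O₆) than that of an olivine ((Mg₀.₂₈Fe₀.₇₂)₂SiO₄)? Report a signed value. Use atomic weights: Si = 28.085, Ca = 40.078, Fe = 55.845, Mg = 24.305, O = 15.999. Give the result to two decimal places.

First mineral: 55.845 g Fe in 248.087 g formula = 22.51 wt% Fe.
Second mineral: 80.417 g Fe in 186.109 g formula = 43.21 wt% Fe.
22.51% − 43.21% gives a difference of -20.70 percentage points.

-20.70 percentage points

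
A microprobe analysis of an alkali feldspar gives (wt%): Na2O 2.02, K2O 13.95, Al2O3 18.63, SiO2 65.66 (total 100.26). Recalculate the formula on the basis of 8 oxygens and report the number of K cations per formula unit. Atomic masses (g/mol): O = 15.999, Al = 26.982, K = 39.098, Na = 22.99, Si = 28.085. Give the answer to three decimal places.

Na2O: 2.02/61.979 = 0.03259 mol → 0.06518 mol Na, 0.03259 mol O.
K2O: 13.95/94.195 = 0.14810 mol → 0.29620 mol K, 0.14810 mol O.
Al2O3: 18.63/101.961 = 0.18272 mol → 0.36544 mol Al, 0.54816 mol O.
SiO2: 65.66/60.083 = 1.09282 mol → 1.09282 mol Si, 2.18564 mol O.
Total oxygen = 2.91449 mol. Normalization factor = 8/2.91449 = 2.74491.
K per 8 O = 0.29620 × 2.74491 = 0.813.

0.813 K apfu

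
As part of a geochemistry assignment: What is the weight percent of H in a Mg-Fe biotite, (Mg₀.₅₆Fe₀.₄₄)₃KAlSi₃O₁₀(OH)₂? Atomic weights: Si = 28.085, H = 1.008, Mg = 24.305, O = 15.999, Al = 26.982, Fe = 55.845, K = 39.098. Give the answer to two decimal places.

Formula mass = 1.68*24.305 + 1.32*55.845 + 1*39.098 + 1*26.982 + 3*28.085 + 12*15.999 + 2*1.008 = 458.887 g/mol, of which 2.016 g is H.
So H makes up 2.016/458.887 = 0.0044 of the mass, i.e. 0.44%.

0.44 weight percent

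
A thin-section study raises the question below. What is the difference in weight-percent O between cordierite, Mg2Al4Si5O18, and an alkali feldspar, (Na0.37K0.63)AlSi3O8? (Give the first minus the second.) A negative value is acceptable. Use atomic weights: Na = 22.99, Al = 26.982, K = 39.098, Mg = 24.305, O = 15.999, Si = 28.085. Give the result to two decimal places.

2.24 percentage points

First mineral: 287.982 g O in 584.945 g formula = 49.23 wt% O.
Second mineral: 127.992 g O in 272.367 g formula = 46.99 wt% O.
49.23% − 46.99% gives a difference of 2.24 percentage points.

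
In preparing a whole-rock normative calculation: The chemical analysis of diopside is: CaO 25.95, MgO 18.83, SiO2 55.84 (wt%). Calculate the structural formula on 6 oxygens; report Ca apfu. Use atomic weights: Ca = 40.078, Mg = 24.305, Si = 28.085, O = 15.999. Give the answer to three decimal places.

0.996 Ca apfu

CaO (M=56.077): mol = 0.46276; Ca = 0.46276, O = 0.46276.
MgO (M=40.304): mol = 0.46720; Mg = 0.46720, O = 0.46720.
SiO2 (M=60.083): mol = 0.92938; Si = 0.92938, O = 1.85876.
ΣO = 2.78872; factor = 6/ΣO = 2.15152.
Ca apfu = 0.46276 × 2.15152 = 0.996.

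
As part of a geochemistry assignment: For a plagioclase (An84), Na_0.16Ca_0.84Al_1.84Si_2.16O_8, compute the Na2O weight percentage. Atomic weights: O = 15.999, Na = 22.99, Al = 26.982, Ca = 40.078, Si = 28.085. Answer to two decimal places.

Molar mass of Na_0.16Ca_0.84Al_1.84Si_2.16O_8 = 0.16*22.99 + 0.84*40.078 + 1.84*26.982 + 2.16*28.085 + 8*15.999 = 275.646 g/mol.
Each formula unit contains 0.16 Na, equivalent to 0.16/2 = 0.0800 mol Na2O.
M(Na2O) = 2×22.99 + 1×15.999 = 61.979 g/mol.
Mass of Na2O per formula unit = 0.0800 × 61.979 = 4.958 g.
Na2O wt% = 4.958 / 275.646 × 100 = 1.80%.

1.80 wt%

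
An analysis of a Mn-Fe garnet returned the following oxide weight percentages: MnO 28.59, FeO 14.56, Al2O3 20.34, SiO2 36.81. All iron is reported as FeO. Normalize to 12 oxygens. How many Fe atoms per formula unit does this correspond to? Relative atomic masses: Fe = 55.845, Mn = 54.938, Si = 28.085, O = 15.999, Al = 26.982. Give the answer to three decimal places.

1.001 Fe apfu

28.59 wt% MnO ÷ 70.937 g/mol = 0.40303 mol, giving 0.40303 Mn and 0.40303 O.
14.56 wt% FeO ÷ 71.844 g/mol = 0.20266 mol, giving 0.20266 Fe and 0.20266 O.
20.34 wt% Al2O3 ÷ 101.961 g/mol = 0.19949 mol, giving 0.39898 Al and 0.59847 O.
36.81 wt% SiO2 ÷ 60.083 g/mol = 0.61265 mol, giving 0.61265 Si and 1.22530 O.
Oxygen sums to 2.42946; scaling by 12/2.42946 = 4.93937 puts the formula on 12 O.
Fe: 0.20266 × 4.93937 = 1.001 atoms per formula unit.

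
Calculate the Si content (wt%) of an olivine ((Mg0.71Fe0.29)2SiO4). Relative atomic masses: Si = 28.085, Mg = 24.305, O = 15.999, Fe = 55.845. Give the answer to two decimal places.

17.67 wt%

M((Mg0.71Fe0.29)2SiO4) = 158.984 g/mol.
Si contributes 1 × 28.085 = 28.085 g per mole.
28.085/158.984 = 0.1767 → 17.67%.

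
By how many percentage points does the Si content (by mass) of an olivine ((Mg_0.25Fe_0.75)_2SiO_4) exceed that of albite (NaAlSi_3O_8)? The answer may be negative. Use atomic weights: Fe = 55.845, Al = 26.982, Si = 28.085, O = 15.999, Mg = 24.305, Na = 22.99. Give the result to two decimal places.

First mineral: 28.085 g Si in 188.001 g formula = 14.94 wt% Si.
Second mineral: 84.255 g Si in 262.219 g formula = 32.13 wt% Si.
14.94% − 32.13% gives a difference of -17.19 percentage points.

-17.19 percentage points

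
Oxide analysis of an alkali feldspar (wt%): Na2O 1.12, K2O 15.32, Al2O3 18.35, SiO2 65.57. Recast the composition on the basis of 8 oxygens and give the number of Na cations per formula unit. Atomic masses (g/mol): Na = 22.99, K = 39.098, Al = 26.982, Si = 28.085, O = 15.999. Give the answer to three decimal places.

0.100 Na apfu

1.12 wt% Na2O ÷ 61.979 g/mol = 0.01807 mol, giving 0.03614 Na and 0.01807 O.
15.32 wt% K2O ÷ 94.195 g/mol = 0.16264 mol, giving 0.32528 K and 0.16264 O.
18.35 wt% Al2O3 ÷ 101.961 g/mol = 0.17997 mol, giving 0.35994 Al and 0.53991 O.
65.57 wt% SiO2 ÷ 60.083 g/mol = 1.09132 mol, giving 1.09132 Si and 2.18264 O.
Oxygen sums to 2.90326; scaling by 8/2.90326 = 2.75552 puts the formula on 8 O.
Na: 0.03614 × 2.75552 = 0.100 atoms per formula unit.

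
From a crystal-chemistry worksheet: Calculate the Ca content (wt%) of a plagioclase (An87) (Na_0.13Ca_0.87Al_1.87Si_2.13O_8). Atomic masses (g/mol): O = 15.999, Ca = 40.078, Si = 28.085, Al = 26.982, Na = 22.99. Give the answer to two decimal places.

Molar mass of Na_0.13Ca_0.87Al_1.87Si_2.13O_8: 0.13*22.99 + 0.87*40.078 + 1.87*26.982 + 2.13*28.085 + 8*15.999 = 276.126 g/mol.
Mass of Ca per formula unit: 0.87 × 40.078 = 34.868 g.
Weight fraction Ca = 34.868 / 276.126 = 0.1263.

12.63 wt%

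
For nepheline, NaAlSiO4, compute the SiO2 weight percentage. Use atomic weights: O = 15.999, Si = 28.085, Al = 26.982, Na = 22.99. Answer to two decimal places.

42.30 wt%

Molar mass of NaAlSiO4 = 1·22.99 + 1·26.982 + 1·28.085 + 4·15.999 = 142.053 g/mol.
Each formula unit contains 1 Si, equivalent to 1/1 = 1.0000 mol SiO2.
M(SiO2) = 1×28.085 + 2×15.999 = 60.083 g/mol.
Mass of SiO2 per formula unit = 1.0000 × 60.083 = 60.083 g.
SiO2 wt% = 60.083 / 142.053 × 100 = 42.30%.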